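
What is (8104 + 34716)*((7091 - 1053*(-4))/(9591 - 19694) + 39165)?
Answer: 16942704671440/10103 ≈ 1.6770e+9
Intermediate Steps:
(8104 + 34716)*((7091 - 1053*(-4))/(9591 - 19694) + 39165) = 42820*((7091 + 4212)/(-10103) + 39165) = 42820*(11303*(-1/10103) + 39165) = 42820*(-11303/10103 + 39165) = 42820*(395672692/10103) = 16942704671440/10103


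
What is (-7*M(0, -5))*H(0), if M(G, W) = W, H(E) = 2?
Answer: 70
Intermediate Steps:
(-7*M(0, -5))*H(0) = -7*(-5)*2 = 35*2 = 70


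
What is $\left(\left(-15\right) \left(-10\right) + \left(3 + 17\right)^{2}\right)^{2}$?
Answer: $302500$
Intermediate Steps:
$\left(\left(-15\right) \left(-10\right) + \left(3 + 17\right)^{2}\right)^{2} = \left(150 + 20^{2}\right)^{2} = \left(150 + 400\right)^{2} = 550^{2} = 302500$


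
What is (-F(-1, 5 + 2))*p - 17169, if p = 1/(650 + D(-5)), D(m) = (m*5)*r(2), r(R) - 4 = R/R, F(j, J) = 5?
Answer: -1802746/105 ≈ -17169.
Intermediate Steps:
r(R) = 5 (r(R) = 4 + R/R = 4 + 1 = 5)
D(m) = 25*m (D(m) = (m*5)*5 = (5*m)*5 = 25*m)
p = 1/525 (p = 1/(650 + 25*(-5)) = 1/(650 - 125) = 1/525 ≈ 0.0019048)
(-F(-1, 5 + 2))*p - 17169 = -1*5*(1/525) - 17169 = -5*1/525 - 17169 = -1/105 - 17169 = -1802746/105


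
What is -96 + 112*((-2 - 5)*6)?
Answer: -4800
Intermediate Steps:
-96 + 112*((-2 - 5)*6) = -96 + 112*(-7*6) = -96 + 112*(-42) = -96 - 4704 = -4800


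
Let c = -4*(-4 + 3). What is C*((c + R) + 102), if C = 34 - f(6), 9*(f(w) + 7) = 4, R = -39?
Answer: 24455/9 ≈ 2717.2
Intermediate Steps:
f(w) = -59/9 (f(w) = -7 + (1/9)*4 = -7 + 4/9 = -59/9)
c = 4 (c = -4*(-1) = 4)
C = 365/9 (C = 34 - 1*(-59/9) = 34 + 59/9 = 365/9 ≈ 40.556)
C*((c + R) + 102) = 365*((4 - 39) + 102)/9 = 365*(-35 + 102)/9 = (365/9)*67 = 24455/9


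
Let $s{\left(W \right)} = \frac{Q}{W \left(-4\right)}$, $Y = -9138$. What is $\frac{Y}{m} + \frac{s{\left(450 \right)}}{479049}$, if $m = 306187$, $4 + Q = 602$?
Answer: $- \frac{3939886335713}{132010718546700} \approx -0.029845$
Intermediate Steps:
$Q = 598$ ($Q = -4 + 602 = 598$)
$s{\left(W \right)} = - \frac{299}{2 W}$ ($s{\left(W \right)} = \frac{598}{W \left(-4\right)} = \frac{598}{\left(-4\right) W} = 598 \left(- \frac{1}{4 W}\right) = - \frac{299}{2 W}$)
$\frac{Y}{m} + \frac{s{\left(450 \right)}}{479049} = - \frac{9138}{306187} + \frac{\left(- \frac{299}{2}\right) \frac{1}{450}}{479049} = \left(-9138\right) \frac{1}{306187} + \left(- \frac{299}{2}\right) \frac{1}{450} \cdot \frac{1}{479049} = - \frac{9138}{306187} - \frac{299}{431144100} = - \frac{3939886335713}{132010718546700}$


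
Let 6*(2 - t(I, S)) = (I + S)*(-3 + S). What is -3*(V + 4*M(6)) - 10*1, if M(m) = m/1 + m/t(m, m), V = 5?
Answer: -79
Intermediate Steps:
t(I, S) = 2 - (-3 + S)*(I + S)/6 (t(I, S) = 2 - (I + S)*(-3 + S)/6 = 2 - (-3 + S)*(I + S)/6)
M(m) = m + m/(2 + m - m²/3) (M(m) = m/1 + m/(2 + m/2 + m/2 - m²/6 - m*m/6) = m*1 + m/(2 + m/2 + m/2 - m²/6 - m²/6) = m + m/(2 + m - m²/3))
-3*(V + 4*M(6)) - 10*1 = -3*(5 + 4*(6*(9 - 1*6² + 3*6)/(6 - 1*6² + 3*6))) - 10*1 = -3*(5 + 4*(6*(9 - 1*36 + 18)/(6 - 1*36 + 18))) - 10 = -3*(5 + 4*(6*(9 - 36 + 18)/(6 - 36 + 18))) - 10 = -3*(5 + 4*(6*(-9)/(-12))) - 10 = -3*(5 + 4*(6*(-1/12)*(-9))) - 10 = -3*(5 + 4*(9/2)) - 10 = -3*(5 + 18) - 10 = -3*23 - 10 = -69 - 10 = -79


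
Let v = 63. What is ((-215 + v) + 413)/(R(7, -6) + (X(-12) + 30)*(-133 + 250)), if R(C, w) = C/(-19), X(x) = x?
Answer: 4959/40007 ≈ 0.12395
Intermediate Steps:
R(C, w) = -C/19 (R(C, w) = C*(-1/19) = -C/19)
((-215 + v) + 413)/(R(7, -6) + (X(-12) + 30)*(-133 + 250)) = ((-215 + 63) + 413)/(-1/19*7 + (-12 + 30)*(-133 + 250)) = (-152 + 413)/(-7/19 + 18*117) = 261/(-7/19 + 2106) = 261/(40007/19) = 261*(19/40007) = 4959/40007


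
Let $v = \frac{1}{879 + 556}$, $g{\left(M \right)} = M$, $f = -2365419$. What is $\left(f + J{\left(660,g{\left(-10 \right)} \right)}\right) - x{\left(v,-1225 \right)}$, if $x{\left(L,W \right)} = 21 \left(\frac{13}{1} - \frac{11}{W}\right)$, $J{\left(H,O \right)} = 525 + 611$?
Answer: $- \frac{413797333}{175} \approx -2.3646 \cdot 10^{6}$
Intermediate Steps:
$v = \frac{1}{1435} \approx 0.00069686$
$J{\left(H,O \right)} = 1136$
$x{\left(L,W \right)} = 273 - \frac{231}{W}$ ($x{\left(L,W \right)} = 21 \left(13 \cdot 1 - \frac{11}{W}\right) = 21 \left(13 - \frac{11}{W}\right) = 273 - \frac{231}{W}$)
$\left(f + J{\left(660,g{\left(-10 \right)} \right)}\right) - x{\left(v,-1225 \right)} = \left(-2365419 + 1136\right) - \left(273 - \frac{231}{-1225}\right) = -2364283 - \left(273 - - \frac{33}{175}\right) = -2364283 - \left(273 + \frac{33}{175}\right) = -2364283 - \frac{47808}{175} = - \frac{413797333}{175}$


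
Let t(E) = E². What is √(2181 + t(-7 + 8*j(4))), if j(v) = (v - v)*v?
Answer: √2230 ≈ 47.223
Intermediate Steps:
j(v) = 0 (j(v) = 0*v = 0)
√(2181 + t(-7 + 8*j(4))) = √(2181 + (-7 + 8*0)²) = √(2181 + (-7 + 0)²) = √(2181 + (-7)²) = √(2181 + 49) = √2230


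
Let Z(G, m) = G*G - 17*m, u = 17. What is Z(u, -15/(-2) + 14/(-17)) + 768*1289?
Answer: 1980255/2 ≈ 9.9013e+5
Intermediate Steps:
Z(G, m) = G² - 17*m
Z(u, -15/(-2) + 14/(-17)) + 768*1289 = (17² - 17*(-15/(-2) + 14/(-17))) + 768*1289 = (289 - 17*(-15*(-½) + 14*(-1/17))) + 989952 = (289 - 17*(15/2 - 14/17)) + 989952 = (289 - 17*227/34) + 989952 = (289 - 227/2) + 989952 = 351/2 + 989952 = 1980255/2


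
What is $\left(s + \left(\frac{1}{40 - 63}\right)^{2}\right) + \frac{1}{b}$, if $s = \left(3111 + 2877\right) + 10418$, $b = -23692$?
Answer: $\frac{205617536771}{12533068} \approx 16406.0$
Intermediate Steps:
$s = 16406$ ($s = 5988 + 10418 = 16406$)
$\left(s + \left(\frac{1}{40 - 63}\right)^{2}\right) + \frac{1}{b} = \left(16406 + \left(\frac{1}{40 - 63}\right)^{2}\right) + \frac{1}{-23692} = \left(16406 + \left(\frac{1}{-23}\right)^{2}\right) - \frac{1}{23692} = \left(16406 + \left(- \frac{1}{23}\right)^{2}\right) - \frac{1}{23692} = \left(16406 + \frac{1}{529}\right) - \frac{1}{23692} = \frac{8678775}{529} - \frac{1}{23692} = \frac{205617536771}{12533068}$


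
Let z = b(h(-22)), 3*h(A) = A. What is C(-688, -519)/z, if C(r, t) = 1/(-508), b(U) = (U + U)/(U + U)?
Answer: -1/508 ≈ -0.0019685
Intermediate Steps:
h(A) = A/3
b(U) = 1 (b(U) = (2*U)/((2*U)) = (2*U)*(1/(2*U)) = 1)
C(r, t) = -1/508
z = 1
C(-688, -519)/z = -1/508/1 = -1/508*1 = -1/508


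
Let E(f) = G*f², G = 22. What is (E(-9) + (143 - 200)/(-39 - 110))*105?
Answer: 27885375/149 ≈ 1.8715e+5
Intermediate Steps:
E(f) = 22*f²
(E(-9) + (143 - 200)/(-39 - 110))*105 = (22*(-9)² + (143 - 200)/(-39 - 110))*105 = (22*81 - 57/(-149))*105 = (1782 - 57*(-1/149))*105 = (1782 + 57/149)*105 = (265575/149)*105 = 27885375/149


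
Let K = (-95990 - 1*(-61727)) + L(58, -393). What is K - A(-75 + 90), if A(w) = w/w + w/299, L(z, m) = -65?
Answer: -10264386/299 ≈ -34329.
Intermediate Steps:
A(w) = 1 + w/299 (A(w) = 1 + w*(1/299) = 1 + w/299)
K = -34328 (K = (-95990 - 1*(-61727)) - 65 = (-95990 + 61727) - 65 = -34263 - 65 = -34328)
K - A(-75 + 90) = -34328 - (1 + (-75 + 90)/299) = -34328 - (1 + (1/299)*15) = -34328 - (1 + 15/299) = -34328 - 1*314/299 = -34328 - 314/299 = -10264386/299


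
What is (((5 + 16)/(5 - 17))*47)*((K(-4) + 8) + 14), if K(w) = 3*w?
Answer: -1645/2 ≈ -822.50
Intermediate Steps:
(((5 + 16)/(5 - 17))*47)*((K(-4) + 8) + 14) = (((5 + 16)/(5 - 17))*47)*((3*(-4) + 8) + 14) = ((21/(-12))*47)*((-12 + 8) + 14) = ((21*(-1/12))*47)*(-4 + 14) = -7/4*47*10 = -329/4*10 = -1645/2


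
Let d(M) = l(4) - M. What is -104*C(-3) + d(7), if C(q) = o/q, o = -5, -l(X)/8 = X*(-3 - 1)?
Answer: -157/3 ≈ -52.333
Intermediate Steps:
l(X) = 32*X (l(X) = -8*X*(-3 - 1) = -8*X*(-4) = -(-32)*X = 32*X)
C(q) = -5/q
d(M) = 128 - M (d(M) = 32*4 - M = 128 - M)
-104*C(-3) + d(7) = -(-520)/(-3) + (128 - 1*7) = -(-520)*(-1)/3 + (128 - 7) = -104*5/3 + 121 = -520/3 + 121 = -157/3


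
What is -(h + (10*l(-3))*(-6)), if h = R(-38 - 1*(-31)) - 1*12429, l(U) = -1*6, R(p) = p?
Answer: 12076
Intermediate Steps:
l(U) = -6
h = -12436 (h = (-38 - 1*(-31)) - 1*12429 = (-38 + 31) - 12429 = -7 - 12429 = -12436)
-(h + (10*l(-3))*(-6)) = -(-12436 + (10*(-6))*(-6)) = -(-12436 - 60*(-6)) = -(-12436 + 360) = -1*(-12076) = 12076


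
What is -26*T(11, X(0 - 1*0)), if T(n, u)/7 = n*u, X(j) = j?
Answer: 0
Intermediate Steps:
T(n, u) = 7*n*u (T(n, u) = 7*(n*u) = 7*n*u)
-26*T(11, X(0 - 1*0)) = -182*11*(0 - 1*0) = -182*11*(0 + 0) = -182*11*0 = -26*0 = 0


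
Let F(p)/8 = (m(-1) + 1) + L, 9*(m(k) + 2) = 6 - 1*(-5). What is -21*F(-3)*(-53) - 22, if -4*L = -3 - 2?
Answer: 39260/3 ≈ 13087.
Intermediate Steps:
L = 5/4 (L = -(-3 - 2)/4 = -1/4*(-5) = 5/4 ≈ 1.2500)
m(k) = -7/9 (m(k) = -2 + (6 - 1*(-5))/9 = -2 + (6 + 5)/9 = -2 + (1/9)*11 = -2 + 11/9 = -7/9)
F(p) = 106/9 (F(p) = 8*((-7/9 + 1) + 5/4) = 8*(2/9 + 5/4) = 8*(53/36) = 106/9)
-21*F(-3)*(-53) - 22 = -21*106/9*(-53) - 22 = -742/3*(-53) - 22 = 39326/3 - 22 = 39260/3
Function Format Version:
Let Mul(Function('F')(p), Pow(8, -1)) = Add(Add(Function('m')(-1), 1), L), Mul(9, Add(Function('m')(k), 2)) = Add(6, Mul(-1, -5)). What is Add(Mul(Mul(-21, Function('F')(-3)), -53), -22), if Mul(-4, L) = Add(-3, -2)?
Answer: Rational(39260, 3) ≈ 13087.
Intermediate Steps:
L = Rational(5, 4) (L = Mul(Rational(-1, 4), Add(-3, -2)) = Mul(Rational(-1, 4), -5) = Rational(5, 4) ≈ 1.2500)
Function('m')(k) = Rational(-7, 9) (Function('m')(k) = Add(-2, Mul(Rational(1, 9), Add(6, Mul(-1, -5)))) = Add(-2, Mul(Rational(1, 9), Add(6, 5))) = Add(-2, Mul(Rational(1, 9), 11)) = Add(-2, Rational(11, 9)) = Rational(-7, 9))
Function('F')(p) = Rational(106, 9) (Function('F')(p) = Mul(8, Add(Add(Rational(-7, 9), 1), Rational(5, 4))) = Mul(8, Add(Rational(2, 9), Rational(5, 4))) = Mul(8, Rational(53, 36)) = Rational(106, 9))
Add(Mul(Mul(-21, Function('F')(-3)), -53), -22) = Add(Mul(Mul(-21, Rational(106, 9)), -53), -22) = Add(Mul(Rational(-742, 3), -53), -22) = Add(Rational(39326, 3), -22) = Rational(39260, 3)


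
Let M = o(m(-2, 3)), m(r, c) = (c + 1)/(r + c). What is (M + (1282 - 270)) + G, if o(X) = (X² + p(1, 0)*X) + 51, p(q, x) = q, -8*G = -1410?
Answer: 5037/4 ≈ 1259.3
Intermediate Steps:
m(r, c) = (1 + c)/(c + r)
G = 705/4 (G = -⅛*(-1410) = 705/4 ≈ 176.25)
o(X) = 51 + X + X² (o(X) = (X² + 1*X) + 51 = (X² + X) + 51 = (X + X²) + 51 = 51 + X + X²)
M = 71 (M = 51 + (1 + 3)/(3 - 2) + ((1 + 3)/(3 - 2))² = 51 + 4/1 + (4/1)² = 51 + 1*4 + (1*4)² = 51 + 4 + 4² = 51 + 4 + 16 = 71)
(M + (1282 - 270)) + G = (71 + (1282 - 270)) + 705/4 = (71 + 1012) + 705/4 = 1083 + 705/4 = 5037/4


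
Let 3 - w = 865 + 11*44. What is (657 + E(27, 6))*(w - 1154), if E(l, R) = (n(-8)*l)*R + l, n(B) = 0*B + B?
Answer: 1530000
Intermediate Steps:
n(B) = B (n(B) = 0 + B = B)
w = -1346 (w = 3 - (865 + 11*44) = 3 - (865 + 484) = 3 - 1*1349 = 3 - 1349 = -1346)
E(l, R) = l - 8*R*l (E(l, R) = (-8*l)*R + l = -8*R*l + l = l - 8*R*l)
(657 + E(27, 6))*(w - 1154) = (657 + 27*(1 - 8*6))*(-1346 - 1154) = (657 + 27*(1 - 48))*(-2500) = (657 + 27*(-47))*(-2500) = (657 - 1269)*(-2500) = -612*(-2500) = 1530000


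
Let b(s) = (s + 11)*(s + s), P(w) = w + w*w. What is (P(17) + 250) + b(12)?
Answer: 1108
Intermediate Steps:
P(w) = w + w²
b(s) = 2*s*(11 + s) (b(s) = (11 + s)*(2*s) = 2*s*(11 + s))
(P(17) + 250) + b(12) = (17*(1 + 17) + 250) + 2*12*(11 + 12) = (17*18 + 250) + 2*12*23 = (306 + 250) + 552 = 556 + 552 = 1108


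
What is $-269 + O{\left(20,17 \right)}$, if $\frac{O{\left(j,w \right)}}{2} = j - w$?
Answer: $-263$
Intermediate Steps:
$O{\left(j,w \right)} = - 2 w + 2 j$ ($O{\left(j,w \right)} = 2 \left(j - w\right) = - 2 w + 2 j$)
$-269 + O{\left(20,17 \right)} = -269 + \left(\left(-2\right) 17 + 2 \cdot 20\right) = -269 + \left(-34 + 40\right) = -269 + 6 = -263$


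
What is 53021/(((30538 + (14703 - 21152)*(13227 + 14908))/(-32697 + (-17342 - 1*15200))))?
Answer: 3459037019/181412077 ≈ 19.067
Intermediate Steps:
53021/(((30538 + (14703 - 21152)*(13227 + 14908))/(-32697 + (-17342 - 1*15200)))) = 53021/(((30538 - 6449*28135)/(-32697 + (-17342 - 15200)))) = 53021/(((30538 - 181442615)/(-32697 - 32542))) = 53021/((-181412077/(-65239))) = 53021/((-181412077*(-1/65239))) = 53021/(181412077/65239) = 53021*(65239/181412077) = 3459037019/181412077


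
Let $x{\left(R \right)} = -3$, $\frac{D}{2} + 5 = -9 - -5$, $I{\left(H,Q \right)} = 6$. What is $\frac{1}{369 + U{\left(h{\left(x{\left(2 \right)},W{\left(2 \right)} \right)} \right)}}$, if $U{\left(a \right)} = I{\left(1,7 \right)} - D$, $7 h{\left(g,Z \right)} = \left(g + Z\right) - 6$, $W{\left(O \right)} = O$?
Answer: $\frac{1}{393} \approx 0.0025445$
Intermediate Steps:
$D = -18$ ($D = -10 + 2 \left(-9 - -5\right) = -10 + 2 \left(-9 + 5\right) = -10 + 2 \left(-4\right) = -10 - 8 = -18$)
$h{\left(g,Z \right)} = - \frac{6}{7} + \frac{Z}{7} + \frac{g}{7}$ ($h{\left(g,Z \right)} = \frac{\left(g + Z\right) - 6}{7} = \frac{\left(Z + g\right) - 6}{7} = \frac{-6 + Z + g}{7} = - \frac{6}{7} + \frac{Z}{7} + \frac{g}{7}$)
$U{\left(a \right)} = 24$ ($U{\left(a \right)} = 6 - -18 = 6 + 18 = 24$)
$\frac{1}{369 + U{\left(h{\left(x{\left(2 \right)},W{\left(2 \right)} \right)} \right)}} = \frac{1}{369 + 24} = \frac{1}{393}$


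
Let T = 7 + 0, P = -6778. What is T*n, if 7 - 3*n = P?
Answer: 47495/3 ≈ 15832.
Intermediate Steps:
n = 6785/3 (n = 7/3 - 1/3*(-6778) = 7/3 + 6778/3 = 6785/3 ≈ 2261.7)
T = 7
T*n = 7*(6785/3) = 47495/3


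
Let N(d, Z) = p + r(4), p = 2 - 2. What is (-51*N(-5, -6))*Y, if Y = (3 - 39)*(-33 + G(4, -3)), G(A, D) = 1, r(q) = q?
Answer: -235008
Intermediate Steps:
p = 0
N(d, Z) = 4 (N(d, Z) = 0 + 4 = 4)
Y = 1152 (Y = (3 - 39)*(-33 + 1) = -36*(-32) = 1152)
(-51*N(-5, -6))*Y = -51*4*1152 = -204*1152 = -235008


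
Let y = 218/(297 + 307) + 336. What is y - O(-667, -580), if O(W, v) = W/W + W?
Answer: 302713/302 ≈ 1002.4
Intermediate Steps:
O(W, v) = 1 + W
y = 101581/302 (y = 218/604 + 336 = 218*(1/604) + 336 = 109/302 + 336 = 101581/302 ≈ 336.36)
y - O(-667, -580) = 101581/302 - (1 - 667) = 101581/302 - 1*(-666) = 101581/302 + 666 = 302713/302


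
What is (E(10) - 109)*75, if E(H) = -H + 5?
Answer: -8550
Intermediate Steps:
E(H) = 5 - H
(E(10) - 109)*75 = ((5 - 1*10) - 109)*75 = ((5 - 10) - 109)*75 = (-5 - 109)*75 = -114*75 = -8550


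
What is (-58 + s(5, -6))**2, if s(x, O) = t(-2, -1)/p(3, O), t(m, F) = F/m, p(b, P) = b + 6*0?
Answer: 120409/36 ≈ 3344.7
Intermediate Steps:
p(b, P) = b (p(b, P) = b + 0 = b)
s(x, O) = 1/6 (s(x, O) = -1/(-2)/3 = -1*(-1/2)*(1/3) = (1/2)*(1/3) = 1/6)
(-58 + s(5, -6))**2 = (-58 + 1/6)**2 = (-347/6)**2 = 120409/36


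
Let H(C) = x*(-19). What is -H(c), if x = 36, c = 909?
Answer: 684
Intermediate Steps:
H(C) = -684 (H(C) = 36*(-19) = -684)
-H(c) = -1*(-684) = 684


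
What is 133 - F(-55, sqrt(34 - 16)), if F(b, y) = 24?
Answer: 109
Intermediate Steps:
133 - F(-55, sqrt(34 - 16)) = 133 - 1*24 = 133 - 24 = 109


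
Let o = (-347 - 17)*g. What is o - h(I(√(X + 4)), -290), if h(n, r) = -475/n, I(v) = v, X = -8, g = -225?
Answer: 81900 - 475*I/2 ≈ 81900.0 - 237.5*I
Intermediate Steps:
o = 81900 (o = (-347 - 17)*(-225) = -364*(-225) = 81900)
o - h(I(√(X + 4)), -290) = 81900 - (-475)/(√(-8 + 4)) = 81900 - (-475)/(√(-4)) = 81900 - (-475)/(2*I) = 81900 - (-475)*(-I/2) = 81900 - 475*I/2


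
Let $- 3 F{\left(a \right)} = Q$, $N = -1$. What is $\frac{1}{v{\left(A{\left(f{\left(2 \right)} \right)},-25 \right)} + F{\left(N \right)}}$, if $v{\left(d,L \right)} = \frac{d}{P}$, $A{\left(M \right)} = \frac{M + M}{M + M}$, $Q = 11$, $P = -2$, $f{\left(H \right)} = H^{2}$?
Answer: $- \frac{6}{25} \approx -0.24$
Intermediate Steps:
$F{\left(a \right)} = - \frac{11}{3}$ ($F{\left(a \right)} = \left(- \frac{1}{3}\right) 11 = - \frac{11}{3}$)
$A{\left(M \right)} = 1$ ($A{\left(M \right)} = \frac{2 M}{2 M} = 2 M \frac{1}{2 M} = 1$)
$v{\left(d,L \right)} = - \frac{d}{2}$ ($v{\left(d,L \right)} = \frac{d}{-2} = d \left(- \frac{1}{2}\right) = - \frac{d}{2}$)
$\frac{1}{v{\left(A{\left(f{\left(2 \right)} \right)},-25 \right)} + F{\left(N \right)}} = \frac{1}{\left(- \frac{1}{2}\right) 1 - \frac{11}{3}} = \frac{1}{- \frac{1}{2} - \frac{11}{3}} = \frac{1}{- \frac{25}{6}} = - \frac{6}{25}$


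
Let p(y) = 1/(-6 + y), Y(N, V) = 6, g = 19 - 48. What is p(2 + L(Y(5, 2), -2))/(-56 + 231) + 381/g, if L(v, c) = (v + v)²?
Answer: -9334471/710500 ≈ -13.138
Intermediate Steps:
g = -29
L(v, c) = 4*v² (L(v, c) = (2*v)² = 4*v²)
p(2 + L(Y(5, 2), -2))/(-56 + 231) + 381/g = 1/((-6 + (2 + 4*6²))*(-56 + 231)) + 381/(-29) = 1/((-6 + (2 + 4*36))*175) + 381*(-1/29) = (1/175)/(-6 + (2 + 144)) - 381/29 = (1/175)/(-6 + 146) - 381/29 = (1/175)/140 - 381/29 = (1/140)*(1/175) - 381/29 = 1/24500 - 381/29 = -9334471/710500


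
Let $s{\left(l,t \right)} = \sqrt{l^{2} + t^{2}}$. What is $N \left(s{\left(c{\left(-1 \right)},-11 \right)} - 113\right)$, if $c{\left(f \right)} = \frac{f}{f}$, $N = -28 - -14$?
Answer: $1582 - 14 \sqrt{122} \approx 1427.4$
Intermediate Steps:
$N = -14$ ($N = -28 + 14 = -14$)
$c{\left(f \right)} = 1$
$N \left(s{\left(c{\left(-1 \right)},-11 \right)} - 113\right) = - 14 \left(\sqrt{1^{2} + \left(-11\right)^{2}} - 113\right) = - 14 \left(\sqrt{1 + 121} - 113\right) = - 14 \left(\sqrt{122} - 113\right) = - 14 \left(-113 + \sqrt{122}\right) = 1582 - 14 \sqrt{122}$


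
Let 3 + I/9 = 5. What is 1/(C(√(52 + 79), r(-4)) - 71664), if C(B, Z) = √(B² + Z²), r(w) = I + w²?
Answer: -23888/1711909203 - √143/1711909203 ≈ -1.3961e-5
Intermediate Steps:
I = 18 (I = -27 + 9*5 = -27 + 45 = 18)
r(w) = 18 + w²
1/(C(√(52 + 79), r(-4)) - 71664) = 1/(√((√(52 + 79))² + (18 + (-4)²)²) - 71664) = 1/(√((√131)² + (18 + 16)²) - 71664) = 1/(√(131 + 34²) - 71664) = 1/(√(131 + 1156) - 71664) = 1/(√1287 - 71664) = 1/(3*√143 - 71664) = 1/(-71664 + 3*√143)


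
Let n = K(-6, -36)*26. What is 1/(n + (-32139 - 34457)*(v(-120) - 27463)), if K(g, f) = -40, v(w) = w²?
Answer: 1/869942508 ≈ 1.1495e-9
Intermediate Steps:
n = -1040 (n = -40*26 = -1040)
1/(n + (-32139 - 34457)*(v(-120) - 27463)) = 1/(-1040 + (-32139 - 34457)*((-120)² - 27463)) = 1/(-1040 - 66596*(14400 - 27463)) = 1/(-1040 - 66596*(-13063)) = 1/(-1040 + 869943548) = 1/869942508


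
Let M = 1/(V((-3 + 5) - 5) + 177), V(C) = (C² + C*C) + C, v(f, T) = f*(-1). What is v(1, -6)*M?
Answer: -1/192 ≈ -0.0052083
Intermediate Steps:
v(f, T) = -f
V(C) = C + 2*C² (V(C) = (C² + C²) + C = 2*C² + C = C + 2*C²)
M = 1/192 (M = 1/(((-3 + 5) - 5)*(1 + 2*((-3 + 5) - 5)) + 177) = 1/((2 - 5)*(1 + 2*(2 - 5)) + 177) = 1/(-3*(1 + 2*(-3)) + 177) = 1/(-3*(1 - 6) + 177) = 1/(-3*(-5) + 177) = 1/(15 + 177) = 1/192 ≈ 0.0052083)
v(1, -6)*M = -1*1*(1/192) = -1*1/192 = -1/192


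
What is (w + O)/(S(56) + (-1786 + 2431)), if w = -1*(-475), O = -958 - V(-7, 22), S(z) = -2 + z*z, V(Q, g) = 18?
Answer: -501/3779 ≈ -0.13257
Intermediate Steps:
S(z) = -2 + z**2
O = -976 (O = -958 - 1*18 = -958 - 18 = -976)
w = 475
(w + O)/(S(56) + (-1786 + 2431)) = (475 - 976)/((-2 + 56**2) + (-1786 + 2431)) = -501/((-2 + 3136) + 645) = -501/(3134 + 645) = -501/3779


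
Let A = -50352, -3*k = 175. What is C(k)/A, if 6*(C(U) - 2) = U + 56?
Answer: -29/906336 ≈ -3.1997e-5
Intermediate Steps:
k = -175/3 (k = -1/3*175 = -175/3 ≈ -58.333)
C(U) = 34/3 + U/6 (C(U) = 2 + (U + 56)/6 = 2 + (56 + U)/6 = 2 + (28/3 + U/6) = 34/3 + U/6)
C(k)/A = (34/3 + (1/6)*(-175/3))/(-50352) = (34/3 - 175/18)*(-1/50352) = (29/18)*(-1/50352) = -29/906336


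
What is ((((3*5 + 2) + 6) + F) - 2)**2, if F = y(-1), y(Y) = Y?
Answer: 400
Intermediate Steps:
F = -1
((((3*5 + 2) + 6) + F) - 2)**2 = ((((3*5 + 2) + 6) - 1) - 2)**2 = ((((15 + 2) + 6) - 1) - 2)**2 = (((17 + 6) - 1) - 2)**2 = ((23 - 1) - 2)**2 = (22 - 2)**2 = 20**2 = 400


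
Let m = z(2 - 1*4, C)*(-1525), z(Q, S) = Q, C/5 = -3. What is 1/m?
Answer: 1/3050 ≈ 0.00032787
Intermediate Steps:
C = -15 (C = 5*(-3) = -15)
m = 3050 (m = (2 - 1*4)*(-1525) = (2 - 4)*(-1525) = -2*(-1525) = 3050)
1/m = 1/3050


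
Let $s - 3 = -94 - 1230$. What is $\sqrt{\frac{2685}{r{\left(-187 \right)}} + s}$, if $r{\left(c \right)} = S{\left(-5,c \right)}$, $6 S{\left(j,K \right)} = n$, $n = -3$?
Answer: $i \sqrt{6691} \approx 81.799 i$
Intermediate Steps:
$S{\left(j,K \right)} = - \frac{1}{2}$ ($S{\left(j,K \right)} = \frac{1}{6} \left(-3\right) = - \frac{1}{2}$)
$r{\left(c \right)} = - \frac{1}{2}$
$s = -1321$ ($s = 3 - 1324 = -1321$)
$\sqrt{\frac{2685}{r{\left(-187 \right)}} + s} = \sqrt{\frac{2685}{- \frac{1}{2}} - 1321} = \sqrt{2685 \left(-2\right) - 1321} = \sqrt{-5370 - 1321} = \sqrt{-6691} = i \sqrt{6691}$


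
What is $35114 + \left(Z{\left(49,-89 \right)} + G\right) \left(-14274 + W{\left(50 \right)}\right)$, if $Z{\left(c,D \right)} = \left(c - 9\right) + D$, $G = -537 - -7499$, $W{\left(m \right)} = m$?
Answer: $-98295398$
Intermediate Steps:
$G = 6962$ ($G = -537 + 7499 = 6962$)
$Z{\left(c,D \right)} = -9 + D + c$ ($Z{\left(c,D \right)} = \left(-9 + c\right) + D = -9 + D + c$)
$35114 + \left(Z{\left(49,-89 \right)} + G\right) \left(-14274 + W{\left(50 \right)}\right) = 35114 + \left(\left(-9 - 89 + 49\right) + 6962\right) \left(-14274 + 50\right) = 35114 + \left(-49 + 6962\right) \left(-14224\right) = 35114 + 6913 \left(-14224\right) = 35114 - 98330512 = -98295398$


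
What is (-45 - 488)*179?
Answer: -95407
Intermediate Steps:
(-45 - 488)*179 = -533*179 = -95407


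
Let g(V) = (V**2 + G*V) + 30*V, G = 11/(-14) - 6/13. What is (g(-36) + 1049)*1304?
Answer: 155438104/91 ≈ 1.7081e+6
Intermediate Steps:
G = -227/182 (G = 11*(-1/14) - 6*1/13 = -11/14 - 6/13 = -227/182 ≈ -1.2473)
g(V) = V**2 + 5233*V/182 (g(V) = (V**2 - 227*V/182) + 30*V = V**2 + 5233*V/182)
(g(-36) + 1049)*1304 = ((1/182)*(-36)*(5233 + 182*(-36)) + 1049)*1304 = ((1/182)*(-36)*(5233 - 6552) + 1049)*1304 = ((1/182)*(-36)*(-1319) + 1049)*1304 = (23742/91 + 1049)*1304 = (119201/91)*1304 = 155438104/91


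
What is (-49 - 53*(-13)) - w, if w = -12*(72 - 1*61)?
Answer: 772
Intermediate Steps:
w = -132 (w = -12*(72 - 61) = -12*11 = -132)
(-49 - 53*(-13)) - w = (-49 - 53*(-13)) - 1*(-132) = (-49 + 689) + 132 = 640 + 132 = 772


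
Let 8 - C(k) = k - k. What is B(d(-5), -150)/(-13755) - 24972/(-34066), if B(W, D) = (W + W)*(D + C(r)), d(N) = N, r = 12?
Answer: 29511614/46857783 ≈ 0.62981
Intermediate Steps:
C(k) = 8 (C(k) = 8 - (k - k) = 8 - 1*0 = 8 + 0 = 8)
B(W, D) = 2*W*(8 + D) (B(W, D) = (W + W)*(D + 8) = (2*W)*(8 + D) = 2*W*(8 + D))
B(d(-5), -150)/(-13755) - 24972/(-34066) = (2*(-5)*(8 - 150))/(-13755) - 24972/(-34066) = (2*(-5)*(-142))*(-1/13755) - 24972*(-1/34066) = 1420*(-1/13755) + 12486/17033 = -284/2751 + 12486/17033 = 29511614/46857783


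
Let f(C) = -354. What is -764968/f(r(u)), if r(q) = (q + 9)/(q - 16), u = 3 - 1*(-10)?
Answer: 382484/177 ≈ 2160.9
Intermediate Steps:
u = 13 (u = 3 + 10 = 13)
r(q) = (9 + q)/(-16 + q)
-764968/f(r(u)) = -764968/(-354) = -764968*(-1/354) = 382484/177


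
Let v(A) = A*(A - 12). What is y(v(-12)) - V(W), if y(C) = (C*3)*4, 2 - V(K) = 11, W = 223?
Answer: 3465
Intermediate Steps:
v(A) = A*(-12 + A)
V(K) = -9 (V(K) = 2 - 1*11 = 2 - 11 = -9)
y(C) = 12*C (y(C) = (3*C)*4 = 12*C)
y(v(-12)) - V(W) = 12*(-12*(-12 - 12)) - 1*(-9) = 12*(-12*(-24)) + 9 = 12*288 + 9 = 3456 + 9 = 3465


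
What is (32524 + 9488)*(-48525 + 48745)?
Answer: 9242640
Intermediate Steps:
(32524 + 9488)*(-48525 + 48745) = 42012*220 = 9242640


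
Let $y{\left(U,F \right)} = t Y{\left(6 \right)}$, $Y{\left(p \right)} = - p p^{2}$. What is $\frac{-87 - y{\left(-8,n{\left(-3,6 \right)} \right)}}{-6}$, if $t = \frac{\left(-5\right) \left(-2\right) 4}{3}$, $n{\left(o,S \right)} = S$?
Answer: $- \frac{931}{2} \approx -465.5$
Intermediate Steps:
$Y{\left(p \right)} = - p^{3}$
$t = \frac{40}{3}$ ($t = 10 \cdot 4 \cdot \frac{1}{3} = 40 \cdot \frac{1}{3} = \frac{40}{3} \approx 13.333$)
$y{\left(U,F \right)} = -2880$ ($y{\left(U,F \right)} = \frac{40 \left(- 6^{3}\right)}{3} = \frac{40 \left(\left(-1\right) 216\right)}{3} = \frac{40}{3} \left(-216\right) = -2880$)
$\frac{-87 - y{\left(-8,n{\left(-3,6 \right)} \right)}}{-6} = \frac{-87 - -2880}{-6} = - \frac{-87 + 2880}{6} = \left(- \frac{1}{6}\right) 2793 = - \frac{931}{2}$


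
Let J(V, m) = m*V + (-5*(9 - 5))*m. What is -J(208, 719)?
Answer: -135172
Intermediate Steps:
J(V, m) = -20*m + V*m (J(V, m) = V*m + (-5*4)*m = V*m - 20*m = -20*m + V*m)
-J(208, 719) = -719*(-20 + 208) = -719*188 = -1*135172 = -135172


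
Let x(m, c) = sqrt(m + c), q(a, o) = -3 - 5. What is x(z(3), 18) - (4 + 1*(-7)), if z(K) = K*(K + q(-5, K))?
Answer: 3 + sqrt(3) ≈ 4.7320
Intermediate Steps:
q(a, o) = -8
z(K) = K*(-8 + K) (z(K) = K*(K - 8) = K*(-8 + K))
x(m, c) = sqrt(c + m)
x(z(3), 18) - (4 + 1*(-7)) = sqrt(18 + 3*(-8 + 3)) - (4 + 1*(-7)) = sqrt(18 + 3*(-5)) - (4 - 7) = sqrt(18 - 15) - 1*(-3) = sqrt(3) + 3 = 3 + sqrt(3)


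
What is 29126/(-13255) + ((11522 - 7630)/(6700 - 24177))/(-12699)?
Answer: -6464185171838/2941820306865 ≈ -2.1973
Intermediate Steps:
29126/(-13255) + ((11522 - 7630)/(6700 - 24177))/(-12699) = 29126*(-1/13255) + (3892/(-17477))*(-1/12699) = -29126/13255 + (3892*(-1/17477))*(-1/12699) = -29126/13255 - 3892/17477*(-1/12699) = -29126/13255 + 3892/221940423 = -6464185171838/2941820306865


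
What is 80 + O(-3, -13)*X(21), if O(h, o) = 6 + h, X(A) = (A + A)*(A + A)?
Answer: 5372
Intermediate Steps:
X(A) = 4*A² (X(A) = (2*A)*(2*A) = 4*A²)
80 + O(-3, -13)*X(21) = 80 + (6 - 3)*(4*21²) = 80 + 3*(4*441) = 80 + 3*1764 = 80 + 5292 = 5372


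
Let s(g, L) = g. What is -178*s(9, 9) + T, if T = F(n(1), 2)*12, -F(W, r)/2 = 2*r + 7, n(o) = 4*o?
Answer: -1866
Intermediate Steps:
F(W, r) = -14 - 4*r (F(W, r) = -2*(2*r + 7) = -2*(7 + 2*r) = -14 - 4*r)
T = -264 (T = (-14 - 4*2)*12 = (-14 - 8)*12 = -22*12 = -264)
-178*s(9, 9) + T = -178*9 - 264 = -1602 - 264 = -1866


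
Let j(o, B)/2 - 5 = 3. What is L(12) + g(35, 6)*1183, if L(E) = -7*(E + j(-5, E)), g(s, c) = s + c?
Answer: 48307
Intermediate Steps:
j(o, B) = 16 (j(o, B) = 10 + 2*3 = 10 + 6 = 16)
g(s, c) = c + s
L(E) = -112 - 7*E (L(E) = -7*(E + 16) = -7*(16 + E) = -112 - 7*E)
L(12) + g(35, 6)*1183 = (-112 - 7*12) + (6 + 35)*1183 = (-112 - 84) + 41*1183 = -196 + 48503 = 48307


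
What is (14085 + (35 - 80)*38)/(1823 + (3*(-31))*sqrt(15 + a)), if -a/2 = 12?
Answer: 4511925/680234 + 690525*I/680234 ≈ 6.6329 + 1.0151*I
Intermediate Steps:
a = -24 (a = -2*12 = -24)
(14085 + (35 - 80)*38)/(1823 + (3*(-31))*sqrt(15 + a)) = (14085 + (35 - 80)*38)/(1823 + (3*(-31))*sqrt(15 - 24)) = (14085 - 45*38)/(1823 - 279*I) = (14085 - 1710)/(1823 - 279*I) = 12375/(1823 - 279*I) = 12375*((1823 + 279*I)/3401170) = 2475*(1823 + 279*I)/680234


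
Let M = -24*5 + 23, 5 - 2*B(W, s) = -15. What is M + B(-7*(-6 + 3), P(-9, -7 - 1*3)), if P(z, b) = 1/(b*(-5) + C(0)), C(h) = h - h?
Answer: -87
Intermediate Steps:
C(h) = 0
P(z, b) = -1/(5*b) (P(z, b) = 1/(b*(-5) + 0) = 1/(-5*b + 0) = 1/(-5*b) = -1/(5*b))
B(W, s) = 10 (B(W, s) = 5/2 - 1/2*(-15) = 5/2 + 15/2 = 10)
M = -97 (M = -120 + 23 = -97)
M + B(-7*(-6 + 3), P(-9, -7 - 1*3)) = -97 + 10 = -87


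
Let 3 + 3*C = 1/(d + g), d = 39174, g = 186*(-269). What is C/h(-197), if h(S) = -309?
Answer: 32581/10067220 ≈ 0.0032363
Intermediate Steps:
g = -50034
C = -32581/32580 (C = -1 + 1/(3*(39174 - 50034)) = -1 + (1/3)/(-10860) = -1 + (1/3)*(-1/10860) = -1 - 1/32580 = -32581/32580 ≈ -1.0000)
C/h(-197) = -32581/32580/(-309) = -32581/32580*(-1/309) = 32581/10067220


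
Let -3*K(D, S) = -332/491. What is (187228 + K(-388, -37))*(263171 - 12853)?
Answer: 69034494321968/1473 ≈ 4.6867e+10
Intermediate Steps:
K(D, S) = 332/1473 (K(D, S) = -(-332)/(3*491) = -⅓*(-332/491) = 332/1473)
(187228 + K(-388, -37))*(263171 - 12853) = (187228 + 332/1473)*(263171 - 12853) = (275787176/1473)*250318 = 69034494321968/1473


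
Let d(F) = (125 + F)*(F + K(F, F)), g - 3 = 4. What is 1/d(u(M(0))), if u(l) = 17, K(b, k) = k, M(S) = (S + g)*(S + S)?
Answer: 1/4828 ≈ 0.00020713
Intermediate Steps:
g = 7 (g = 3 + 4 = 7)
M(S) = 2*S*(7 + S) (M(S) = (S + 7)*(S + S) = (7 + S)*(2*S) = 2*S*(7 + S))
d(F) = 2*F*(125 + F) (d(F) = (125 + F)*(F + F) = (125 + F)*(2*F) = 2*F*(125 + F))
1/d(u(M(0))) = 1/(2*17*(125 + 17)) = 1/(2*17*142) = 1/4828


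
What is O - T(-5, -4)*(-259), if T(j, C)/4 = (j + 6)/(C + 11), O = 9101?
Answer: 9249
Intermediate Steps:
T(j, C) = 4*(6 + j)/(11 + C) (T(j, C) = 4*((j + 6)/(C + 11)) = 4*((6 + j)/(11 + C)) = 4*(6 + j)/(11 + C))
O - T(-5, -4)*(-259) = 9101 - 4*(6 - 5)/(11 - 4)*(-259) = 9101 - 4*1/7*(-259) = 9101 - 4*(⅐)*1*(-259) = 9101 - 4*(-259)/7 = 9101 - 1*(-148) = 9101 + 148 = 9249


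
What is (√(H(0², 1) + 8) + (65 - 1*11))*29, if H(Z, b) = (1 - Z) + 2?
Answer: 1566 + 29*√11 ≈ 1662.2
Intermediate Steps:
H(Z, b) = 3 - Z
(√(H(0², 1) + 8) + (65 - 1*11))*29 = (√((3 - 1*0²) + 8) + (65 - 1*11))*29 = (√((3 - 1*0) + 8) + (65 - 11))*29 = (√((3 + 0) + 8) + 54)*29 = (√(3 + 8) + 54)*29 = (√11 + 54)*29 = (54 + √11)*29 = 1566 + 29*√11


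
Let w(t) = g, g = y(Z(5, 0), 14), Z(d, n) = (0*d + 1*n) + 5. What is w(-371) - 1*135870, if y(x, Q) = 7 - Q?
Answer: -135877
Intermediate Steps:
Z(d, n) = 5 + n (Z(d, n) = (0 + n) + 5 = n + 5 = 5 + n)
g = -7 (g = 7 - 1*14 = 7 - 14 = -7)
w(t) = -7
w(-371) - 1*135870 = -7 - 1*135870 = -7 - 135870 = -135877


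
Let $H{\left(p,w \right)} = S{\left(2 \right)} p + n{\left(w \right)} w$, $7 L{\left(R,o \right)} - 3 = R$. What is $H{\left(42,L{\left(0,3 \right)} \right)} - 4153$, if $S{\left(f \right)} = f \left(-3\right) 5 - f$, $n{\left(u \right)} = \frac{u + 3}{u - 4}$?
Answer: $- \frac{962047}{175} \approx -5497.4$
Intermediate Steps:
$n{\left(u \right)} = \frac{3 + u}{-4 + u}$
$L{\left(R,o \right)} = \frac{3}{7} + \frac{R}{7}$
$S{\left(f \right)} = - 16 f$ ($S{\left(f \right)} = - 3 f 5 - f = - 15 f - f = - 16 f$)
$H{\left(p,w \right)} = - 32 p + \frac{w \left(3 + w\right)}{-4 + w}$ ($H{\left(p,w \right)} = \left(-16\right) 2 p + \frac{3 + w}{-4 + w} w = - 32 p + \frac{w \left(3 + w\right)}{-4 + w}$)
$H{\left(42,L{\left(0,3 \right)} \right)} - 4153 = \frac{\left(\frac{3}{7} + \frac{1}{7} \cdot 0\right) \left(3 + \left(\frac{3}{7} + \frac{1}{7} \cdot 0\right)\right) - 1344 \left(-4 + \left(\frac{3}{7} + \frac{1}{7} \cdot 0\right)\right)}{-4 + \left(\frac{3}{7} + \frac{1}{7} \cdot 0\right)} - 4153 = \frac{\left(\frac{3}{7} + 0\right) \left(3 + \left(\frac{3}{7} + 0\right)\right) - 1344 \left(-4 + \left(\frac{3}{7} + 0\right)\right)}{-4 + \left(\frac{3}{7} + 0\right)} - 4153 = \frac{\frac{3 \left(3 + \frac{3}{7}\right)}{7} - 1344 \left(-4 + \frac{3}{7}\right)}{-4 + \frac{3}{7}} - 4153 = \frac{\frac{3}{7} \cdot \frac{24}{7} - 1344 \left(- \frac{25}{7}\right)}{- \frac{25}{7}} - 4153 = - \frac{7 \left(\frac{72}{49} + 4800\right)}{25} - 4153 = \left(- \frac{7}{25}\right) \frac{235272}{49} - 4153 = - \frac{235272}{175} - 4153 = - \frac{962047}{175}$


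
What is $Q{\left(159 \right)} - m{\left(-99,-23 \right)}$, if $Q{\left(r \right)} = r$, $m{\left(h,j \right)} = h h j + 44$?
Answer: $225538$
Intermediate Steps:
$m{\left(h,j \right)} = 44 + j h^{2}$ ($m{\left(h,j \right)} = h^{2} j + 44 = j h^{2} + 44 = 44 + j h^{2}$)
$Q{\left(159 \right)} - m{\left(-99,-23 \right)} = 159 - \left(44 - 23 \left(-99\right)^{2}\right) = 159 - \left(44 - 225423\right) = 159 - -225379 = 159 + 225379 = 225538$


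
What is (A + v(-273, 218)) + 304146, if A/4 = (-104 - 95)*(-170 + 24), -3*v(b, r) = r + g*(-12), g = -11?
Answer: 1260736/3 ≈ 4.2025e+5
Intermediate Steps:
v(b, r) = -44 - r/3 (v(b, r) = -(r - 11*(-12))/3 = -(r + 132)/3 = -(132 + r)/3 = -44 - r/3)
A = 116216 (A = 4*((-104 - 95)*(-170 + 24)) = 4*(-199*(-146)) = 4*29054 = 116216)
(A + v(-273, 218)) + 304146 = (116216 + (-44 - 1/3*218)) + 304146 = (116216 + (-44 - 218/3)) + 304146 = (116216 - 350/3) + 304146 = 348298/3 + 304146 = 1260736/3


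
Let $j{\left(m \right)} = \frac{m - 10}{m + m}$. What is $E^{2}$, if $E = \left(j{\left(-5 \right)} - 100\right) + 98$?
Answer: $\frac{1}{4} \approx 0.25$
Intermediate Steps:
$j{\left(m \right)} = \frac{-10 + m}{2 m}$
$E = - \frac{1}{2}$ ($E = \left(\frac{-10 - 5}{2 \left(-5\right)} - 100\right) + 98 = \left(\frac{1}{2} \left(- \frac{1}{5}\right) \left(-15\right) - 100\right) + 98 = \left(\frac{3}{2} - 100\right) + 98 = - \frac{197}{2} + 98 = - \frac{1}{2} \approx -0.5$)
$E^{2} = \left(- \frac{1}{2}\right)^{2} = \frac{1}{4}$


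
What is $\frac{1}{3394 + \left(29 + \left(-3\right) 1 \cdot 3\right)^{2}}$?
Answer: $\frac{1}{3794} \approx 0.00026357$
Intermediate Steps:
$\frac{1}{3394 + \left(29 + \left(-3\right) 1 \cdot 3\right)^{2}} = \frac{1}{3394 + \left(29 - 9\right)^{2}} = \frac{1}{3394 + 20^{2}} = \frac{1}{3394 + 400} = \frac{1}{3794}$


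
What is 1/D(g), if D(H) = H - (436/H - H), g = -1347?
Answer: -1347/3628382 ≈ -0.00037124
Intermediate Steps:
D(H) = -436/H + 2*H (D(H) = H - (-H + 436/H) = H + (H - 436/H) = -436/H + 2*H)
1/D(g) = 1/(-436/(-1347) + 2*(-1347)) = 1/(-436*(-1/1347) - 2694) = 1/(436/1347 - 2694) = 1/(-3628382/1347) = -1347/3628382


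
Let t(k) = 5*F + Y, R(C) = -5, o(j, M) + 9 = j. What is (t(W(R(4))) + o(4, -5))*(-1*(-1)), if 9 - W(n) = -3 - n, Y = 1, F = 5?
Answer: 21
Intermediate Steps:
o(j, M) = -9 + j
W(n) = 12 + n (W(n) = 9 - (-3 - n) = 9 + (3 + n) = 12 + n)
t(k) = 26 (t(k) = 5*5 + 1 = 25 + 1 = 26)
(t(W(R(4))) + o(4, -5))*(-1*(-1)) = (26 + (-9 + 4))*(-1*(-1)) = (26 - 5)*1 = 21*1 = 21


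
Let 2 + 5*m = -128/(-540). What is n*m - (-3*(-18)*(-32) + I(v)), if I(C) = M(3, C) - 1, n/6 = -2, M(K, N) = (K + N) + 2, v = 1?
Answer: 388627/225 ≈ 1727.2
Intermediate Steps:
M(K, N) = 2 + K + N
n = -12 (n = 6*(-2) = -12)
I(C) = 4 + C (I(C) = (2 + 3 + C) - 1 = (5 + C) - 1 = 4 + C)
m = -238/675 (m = -⅖ + (-128/(-540))/5 = -⅖ + (-128*(-1/540))/5 = -⅖ + (⅕)*(32/135) = -⅖ + 32/675 = -238/675 ≈ -0.35259)
n*m - (-3*(-18)*(-32) + I(v)) = -12*(-238/675) - (-3*(-18)*(-32) + (4 + 1)) = 952/225 - (54*(-32) + 5) = 952/225 - (-1728 + 5) = 952/225 - 1*(-1723) = 952/225 + 1723 = 388627/225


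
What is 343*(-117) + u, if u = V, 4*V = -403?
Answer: -160927/4 ≈ -40232.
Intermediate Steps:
V = -403/4 (V = (¼)*(-403) = -403/4 ≈ -100.75)
u = -403/4 ≈ -100.75
343*(-117) + u = 343*(-117) - 403/4 = -40131 - 403/4 = -160927/4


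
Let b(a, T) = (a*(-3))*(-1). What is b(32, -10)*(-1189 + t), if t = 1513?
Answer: 31104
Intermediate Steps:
b(a, T) = 3*a (b(a, T) = -3*a*(-1) = 3*a)
b(32, -10)*(-1189 + t) = (3*32)*(-1189 + 1513) = 96*324 = 31104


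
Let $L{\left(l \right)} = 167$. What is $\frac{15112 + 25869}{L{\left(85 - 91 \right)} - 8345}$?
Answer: $- \frac{40981}{8178} \approx -5.0111$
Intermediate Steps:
$\frac{15112 + 25869}{L{\left(85 - 91 \right)} - 8345} = \frac{15112 + 25869}{167 - 8345} = \frac{40981}{-8178} = 40981 \left(- \frac{1}{8178}\right) = - \frac{40981}{8178}$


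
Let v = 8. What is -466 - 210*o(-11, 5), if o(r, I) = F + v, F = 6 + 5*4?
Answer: -7606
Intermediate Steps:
F = 26 (F = 6 + 20 = 26)
o(r, I) = 34 (o(r, I) = 26 + 8 = 34)
-466 - 210*o(-11, 5) = -466 - 210*34 = -466 - 7140 = -7606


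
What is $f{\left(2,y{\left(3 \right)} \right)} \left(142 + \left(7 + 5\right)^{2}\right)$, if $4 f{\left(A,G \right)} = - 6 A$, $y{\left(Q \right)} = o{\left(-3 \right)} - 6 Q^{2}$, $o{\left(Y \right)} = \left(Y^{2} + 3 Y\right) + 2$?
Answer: $-858$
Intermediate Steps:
$o{\left(Y \right)} = 2 + Y^{2} + 3 Y$
$y{\left(Q \right)} = 2 - 6 Q^{2}$ ($y{\left(Q \right)} = \left(2 + \left(-3\right)^{2} + 3 \left(-3\right)\right) - 6 Q^{2} = \left(2 + 9 - 9\right) - 6 Q^{2} = 2 - 6 Q^{2}$)
$f{\left(A,G \right)} = - \frac{3 A}{2}$ ($f{\left(A,G \right)} = \frac{\left(-6\right) A}{4} = - \frac{3 A}{2}$)
$f{\left(2,y{\left(3 \right)} \right)} \left(142 + \left(7 + 5\right)^{2}\right) = \left(- \frac{3}{2}\right) 2 \left(142 + \left(7 + 5\right)^{2}\right) = - 3 \left(142 + 12^{2}\right) = - 3 \left(142 + 144\right) = \left(-3\right) 286 = -858$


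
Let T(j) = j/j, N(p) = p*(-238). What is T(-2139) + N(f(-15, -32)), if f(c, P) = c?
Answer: 3571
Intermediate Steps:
N(p) = -238*p
T(j) = 1
T(-2139) + N(f(-15, -32)) = 1 - 238*(-15) = 1 + 3570 = 3571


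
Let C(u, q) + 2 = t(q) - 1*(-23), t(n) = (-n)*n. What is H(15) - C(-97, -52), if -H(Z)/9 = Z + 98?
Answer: 1666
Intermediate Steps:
H(Z) = -882 - 9*Z (H(Z) = -9*(Z + 98) = -9*(98 + Z) = -882 - 9*Z)
t(n) = -n²
C(u, q) = 21 - q² (C(u, q) = -2 + (-q² - 1*(-23)) = -2 + (-q² + 23) = -2 + (23 - q²) = 21 - q²)
H(15) - C(-97, -52) = (-882 - 9*15) - (21 - 1*(-52)²) = (-882 - 135) - (21 - 1*2704) = -1017 - (21 - 2704) = -1017 - 1*(-2683) = -1017 + 2683 = 1666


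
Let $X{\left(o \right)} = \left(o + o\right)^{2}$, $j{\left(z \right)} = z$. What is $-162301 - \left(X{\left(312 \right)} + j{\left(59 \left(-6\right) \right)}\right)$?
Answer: $-551323$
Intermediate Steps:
$X{\left(o \right)} = 4 o^{2}$ ($X{\left(o \right)} = \left(2 o\right)^{2} = 4 o^{2}$)
$-162301 - \left(X{\left(312 \right)} + j{\left(59 \left(-6\right) \right)}\right) = -162301 - \left(4 \cdot 312^{2} + 59 \left(-6\right)\right) = -162301 - \left(4 \cdot 97344 - 354\right) = -162301 - \left(389376 - 354\right) = -162301 - 389022 = -551323$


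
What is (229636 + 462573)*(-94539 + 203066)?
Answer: 75123366143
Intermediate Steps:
(229636 + 462573)*(-94539 + 203066) = 692209*108527 = 75123366143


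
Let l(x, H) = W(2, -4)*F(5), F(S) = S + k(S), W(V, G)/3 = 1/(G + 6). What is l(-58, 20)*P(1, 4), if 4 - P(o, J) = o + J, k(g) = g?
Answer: -15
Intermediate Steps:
W(V, G) = 3/(6 + G) (W(V, G) = 3/(G + 6) = 3/(6 + G))
F(S) = 2*S (F(S) = S + S = 2*S)
l(x, H) = 15 (l(x, H) = (3/(6 - 4))*(2*5) = (3/2)*10 = 15)
P(o, J) = 4 - J - o (P(o, J) = 4 - (o + J) = 4 - (J + o) = 4 + (-J - o) = 4 - J - o)
l(-58, 20)*P(1, 4) = 15*(4 - 1*4 - 1*1) = 15*(4 - 4 - 1) = 15*(-1) = -15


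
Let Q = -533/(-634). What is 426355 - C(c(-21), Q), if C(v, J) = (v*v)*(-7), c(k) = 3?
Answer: 426418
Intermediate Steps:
Q = 533/634 (Q = -533*(-1/634) = 533/634 ≈ 0.84069)
C(v, J) = -7*v**2 (C(v, J) = v**2*(-7) = -7*v**2)
426355 - C(c(-21), Q) = 426355 - (-7)*3**2 = 426355 - (-7)*9 = 426355 - 1*(-63) = 426355 + 63 = 426418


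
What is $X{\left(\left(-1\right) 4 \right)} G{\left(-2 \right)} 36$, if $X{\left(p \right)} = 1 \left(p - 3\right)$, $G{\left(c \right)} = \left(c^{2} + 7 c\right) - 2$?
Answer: $3024$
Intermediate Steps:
$G{\left(c \right)} = -2 + c^{2} + 7 c$
$X{\left(p \right)} = -3 + p$ ($X{\left(p \right)} = 1 \left(-3 + p\right) = -3 + p$)
$X{\left(\left(-1\right) 4 \right)} G{\left(-2 \right)} 36 = \left(-3 - 4\right) \left(-2 + \left(-2\right)^{2} + 7 \left(-2\right)\right) 36 = \left(-3 - 4\right) \left(-2 + 4 - 14\right) 36 = \left(-7\right) \left(-12\right) 36 = 84 \cdot 36 = 3024$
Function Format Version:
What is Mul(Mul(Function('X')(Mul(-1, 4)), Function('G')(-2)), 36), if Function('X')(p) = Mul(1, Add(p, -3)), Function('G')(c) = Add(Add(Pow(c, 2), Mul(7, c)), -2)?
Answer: 3024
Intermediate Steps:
Function('G')(c) = Add(-2, Pow(c, 2), Mul(7, c))
Function('X')(p) = Add(-3, p) (Function('X')(p) = Mul(1, Add(-3, p)) = Add(-3, p))
Mul(Mul(Function('X')(Mul(-1, 4)), Function('G')(-2)), 36) = Mul(Mul(Add(-3, Mul(-1, 4)), Add(-2, Pow(-2, 2), Mul(7, -2))), 36) = Mul(Mul(Add(-3, -4), Add(-2, 4, -14)), 36) = Mul(Mul(-7, -12), 36) = Mul(84, 36) = 3024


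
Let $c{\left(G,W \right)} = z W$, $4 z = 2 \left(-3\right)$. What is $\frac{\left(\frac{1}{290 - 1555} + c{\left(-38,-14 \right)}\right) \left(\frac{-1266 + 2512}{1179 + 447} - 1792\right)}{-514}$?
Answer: $\frac{19342217986}{264310365} \approx 73.18$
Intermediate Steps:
$z = - \frac{3}{2}$ ($z = \frac{2 \left(-3\right)}{4} = \frac{1}{4} \left(-6\right) = - \frac{3}{2} \approx -1.5$)
$c{\left(G,W \right)} = - \frac{3 W}{2}$
$\frac{\left(\frac{1}{290 - 1555} + c{\left(-38,-14 \right)}\right) \left(\frac{-1266 + 2512}{1179 + 447} - 1792\right)}{-514} = \frac{\left(\frac{1}{290 - 1555} - -21\right) \left(\frac{-1266 + 2512}{1179 + 447} - 1792\right)}{-514} = \left(\frac{1}{-1265} + 21\right) \left(\frac{1246}{1626} - 1792\right) \left(- \frac{1}{514}\right) = \left(- \frac{1}{1265} + 21\right) \left(1246 \cdot \frac{1}{1626} - 1792\right) \left(- \frac{1}{514}\right) = \frac{26564 \left(\frac{623}{813} - 1792\right)}{1265} \left(- \frac{1}{514}\right) = \frac{26564}{1265} \left(- \frac{1456273}{813}\right) \left(- \frac{1}{514}\right) = \left(- \frac{38684435972}{1028445}\right) \left(- \frac{1}{514}\right) = \frac{19342217986}{264310365}$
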